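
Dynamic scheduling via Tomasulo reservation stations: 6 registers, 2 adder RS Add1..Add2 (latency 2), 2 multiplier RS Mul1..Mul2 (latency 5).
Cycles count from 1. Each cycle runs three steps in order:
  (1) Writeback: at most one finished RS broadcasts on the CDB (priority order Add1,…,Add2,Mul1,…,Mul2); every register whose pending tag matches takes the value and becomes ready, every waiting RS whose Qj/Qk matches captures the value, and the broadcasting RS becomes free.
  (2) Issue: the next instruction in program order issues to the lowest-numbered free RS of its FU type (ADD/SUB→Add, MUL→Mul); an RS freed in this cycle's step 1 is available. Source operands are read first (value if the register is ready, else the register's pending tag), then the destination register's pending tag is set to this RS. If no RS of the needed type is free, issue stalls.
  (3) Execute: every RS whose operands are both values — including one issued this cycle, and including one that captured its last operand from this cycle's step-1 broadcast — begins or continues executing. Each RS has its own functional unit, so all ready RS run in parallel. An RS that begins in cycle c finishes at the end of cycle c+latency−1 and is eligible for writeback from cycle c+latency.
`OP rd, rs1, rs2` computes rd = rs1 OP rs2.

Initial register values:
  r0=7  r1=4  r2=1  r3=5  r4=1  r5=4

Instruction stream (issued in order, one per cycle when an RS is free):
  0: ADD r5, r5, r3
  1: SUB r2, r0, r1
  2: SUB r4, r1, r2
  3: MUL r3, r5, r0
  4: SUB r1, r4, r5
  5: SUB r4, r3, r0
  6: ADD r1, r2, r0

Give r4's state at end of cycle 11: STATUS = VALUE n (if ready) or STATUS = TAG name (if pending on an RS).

STATUS = VALUE 56

  c1: issue ADD r5<-Add1  regs: r0:7,r1:4,r2:1,r3:5,r4:1,r5:Add1
  c2: issue SUB r2<-Add2  regs: r0:7,r1:4,r2:Add2,r3:5,r4:1,r5:Add1
  c3: CDB Add1=9; issue SUB r4<-Add1  regs: r0:7,r1:4,r2:Add2,r3:5,r4:Add1,r5:9
  c4: CDB Add2=3; issue MUL r3<-Mul1  regs: r0:7,r1:4,r2:3,r3:Mul1,r4:Add1,r5:9
  c5: issue SUB r1<-Add2  regs: r0:7,r1:Add2,r2:3,r3:Mul1,r4:Add1,r5:9
  c6: CDB Add1=1; issue SUB r4<-Add1  regs: r0:7,r1:Add2,r2:3,r3:Mul1,r4:Add1,r5:9
  c7: stall  regs: r0:7,r1:Add2,r2:3,r3:Mul1,r4:Add1,r5:9
  c8: CDB Add2=-8; issue ADD r1<-Add2  regs: r0:7,r1:Add2,r2:3,r3:Mul1,r4:Add1,r5:9
  c9: CDB Mul1=63  regs: r0:7,r1:Add2,r2:3,r3:63,r4:Add1,r5:9
  c10: CDB Add2=10  regs: r0:7,r1:10,r2:3,r3:63,r4:Add1,r5:9
  c11: CDB Add1=56  regs: r0:7,r1:10,r2:3,r3:63,r4:56,r5:9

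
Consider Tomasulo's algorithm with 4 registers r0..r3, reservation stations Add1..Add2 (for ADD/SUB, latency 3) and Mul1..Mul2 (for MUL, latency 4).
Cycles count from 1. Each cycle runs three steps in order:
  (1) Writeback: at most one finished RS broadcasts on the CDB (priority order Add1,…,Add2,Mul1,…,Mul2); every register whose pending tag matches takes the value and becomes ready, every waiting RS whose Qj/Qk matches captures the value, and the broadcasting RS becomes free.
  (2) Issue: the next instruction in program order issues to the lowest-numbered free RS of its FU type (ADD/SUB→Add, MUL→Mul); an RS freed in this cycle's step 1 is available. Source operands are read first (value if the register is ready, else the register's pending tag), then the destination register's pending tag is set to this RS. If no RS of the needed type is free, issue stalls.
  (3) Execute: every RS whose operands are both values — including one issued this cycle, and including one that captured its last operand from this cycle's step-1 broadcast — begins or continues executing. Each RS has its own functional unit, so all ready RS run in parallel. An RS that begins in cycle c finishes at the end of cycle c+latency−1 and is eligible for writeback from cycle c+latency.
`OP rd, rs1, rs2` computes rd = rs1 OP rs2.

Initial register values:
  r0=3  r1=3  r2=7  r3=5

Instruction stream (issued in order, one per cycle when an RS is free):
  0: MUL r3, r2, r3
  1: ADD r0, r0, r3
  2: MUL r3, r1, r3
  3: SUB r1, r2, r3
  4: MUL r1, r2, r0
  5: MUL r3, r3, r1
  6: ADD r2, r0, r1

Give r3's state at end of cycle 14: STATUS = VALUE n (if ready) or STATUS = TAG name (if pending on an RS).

STATUS = TAG Mul2

cycle 1: issue MUL r3<-Mul1 // r0:3,r1:3,r2:7,r3:Mul1
cycle 2: issue ADD r0<-Add1 // r0:Add1,r1:3,r2:7,r3:Mul1
cycle 3: issue MUL r3<-Mul2 // r0:Add1,r1:3,r2:7,r3:Mul2
cycle 4: issue SUB r1<-Add2 // r0:Add1,r1:Add2,r2:7,r3:Mul2
cycle 5: CDB Mul1=35; issue MUL r1<-Mul1 // r0:Add1,r1:Mul1,r2:7,r3:Mul2
cycle 6: stall // r0:Add1,r1:Mul1,r2:7,r3:Mul2
cycle 7: stall // r0:Add1,r1:Mul1,r2:7,r3:Mul2
cycle 8: CDB Add1=38; stall // r0:38,r1:Mul1,r2:7,r3:Mul2
cycle 9: CDB Mul2=105; issue MUL r3<-Mul2 // r0:38,r1:Mul1,r2:7,r3:Mul2
cycle 10: issue ADD r2<-Add1 // r0:38,r1:Mul1,r2:Add1,r3:Mul2
cycle 11: - // r0:38,r1:Mul1,r2:Add1,r3:Mul2
cycle 12: CDB Add2=-98 // r0:38,r1:Mul1,r2:Add1,r3:Mul2
cycle 13: CDB Mul1=266 // r0:38,r1:266,r2:Add1,r3:Mul2
cycle 14: - // r0:38,r1:266,r2:Add1,r3:Mul2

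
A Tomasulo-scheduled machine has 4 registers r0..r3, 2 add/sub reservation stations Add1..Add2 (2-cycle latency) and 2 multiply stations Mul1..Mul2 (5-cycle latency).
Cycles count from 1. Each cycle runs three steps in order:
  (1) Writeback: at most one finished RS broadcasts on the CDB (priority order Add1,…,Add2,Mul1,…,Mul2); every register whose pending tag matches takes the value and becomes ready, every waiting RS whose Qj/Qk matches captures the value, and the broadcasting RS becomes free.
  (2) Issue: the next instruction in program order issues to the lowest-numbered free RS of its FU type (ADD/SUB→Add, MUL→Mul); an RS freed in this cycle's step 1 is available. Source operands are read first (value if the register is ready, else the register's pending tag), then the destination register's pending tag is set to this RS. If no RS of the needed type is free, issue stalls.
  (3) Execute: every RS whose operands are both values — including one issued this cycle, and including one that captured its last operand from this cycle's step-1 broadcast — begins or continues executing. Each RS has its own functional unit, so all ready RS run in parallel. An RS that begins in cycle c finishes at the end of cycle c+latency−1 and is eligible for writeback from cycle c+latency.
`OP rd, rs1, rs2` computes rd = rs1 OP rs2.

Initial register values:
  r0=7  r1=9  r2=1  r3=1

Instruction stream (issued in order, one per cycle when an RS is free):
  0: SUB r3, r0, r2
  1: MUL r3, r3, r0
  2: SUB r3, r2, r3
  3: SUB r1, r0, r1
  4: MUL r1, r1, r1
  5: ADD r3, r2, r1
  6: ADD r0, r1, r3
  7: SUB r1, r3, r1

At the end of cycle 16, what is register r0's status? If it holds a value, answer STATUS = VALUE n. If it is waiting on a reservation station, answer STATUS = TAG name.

cycle 1: issue SUB r3<-Add1 // r0:7,r1:9,r2:1,r3:Add1
cycle 2: issue MUL r3<-Mul1 // r0:7,r1:9,r2:1,r3:Mul1
cycle 3: CDB Add1=6; issue SUB r3<-Add1 // r0:7,r1:9,r2:1,r3:Add1
cycle 4: issue SUB r1<-Add2 // r0:7,r1:Add2,r2:1,r3:Add1
cycle 5: issue MUL r1<-Mul2 // r0:7,r1:Mul2,r2:1,r3:Add1
cycle 6: CDB Add2=-2; issue ADD r3<-Add2 // r0:7,r1:Mul2,r2:1,r3:Add2
cycle 7: stall // r0:7,r1:Mul2,r2:1,r3:Add2
cycle 8: CDB Mul1=42; stall // r0:7,r1:Mul2,r2:1,r3:Add2
cycle 9: stall // r0:7,r1:Mul2,r2:1,r3:Add2
cycle 10: CDB Add1=-41; issue ADD r0<-Add1 // r0:Add1,r1:Mul2,r2:1,r3:Add2
cycle 11: CDB Mul2=4; stall // r0:Add1,r1:4,r2:1,r3:Add2
cycle 12: stall // r0:Add1,r1:4,r2:1,r3:Add2
cycle 13: CDB Add2=5; issue SUB r1<-Add2 // r0:Add1,r1:Add2,r2:1,r3:5
cycle 14: - // r0:Add1,r1:Add2,r2:1,r3:5
cycle 15: CDB Add1=9 // r0:9,r1:Add2,r2:1,r3:5
cycle 16: CDB Add2=1 // r0:9,r1:1,r2:1,r3:5

STATUS = VALUE 9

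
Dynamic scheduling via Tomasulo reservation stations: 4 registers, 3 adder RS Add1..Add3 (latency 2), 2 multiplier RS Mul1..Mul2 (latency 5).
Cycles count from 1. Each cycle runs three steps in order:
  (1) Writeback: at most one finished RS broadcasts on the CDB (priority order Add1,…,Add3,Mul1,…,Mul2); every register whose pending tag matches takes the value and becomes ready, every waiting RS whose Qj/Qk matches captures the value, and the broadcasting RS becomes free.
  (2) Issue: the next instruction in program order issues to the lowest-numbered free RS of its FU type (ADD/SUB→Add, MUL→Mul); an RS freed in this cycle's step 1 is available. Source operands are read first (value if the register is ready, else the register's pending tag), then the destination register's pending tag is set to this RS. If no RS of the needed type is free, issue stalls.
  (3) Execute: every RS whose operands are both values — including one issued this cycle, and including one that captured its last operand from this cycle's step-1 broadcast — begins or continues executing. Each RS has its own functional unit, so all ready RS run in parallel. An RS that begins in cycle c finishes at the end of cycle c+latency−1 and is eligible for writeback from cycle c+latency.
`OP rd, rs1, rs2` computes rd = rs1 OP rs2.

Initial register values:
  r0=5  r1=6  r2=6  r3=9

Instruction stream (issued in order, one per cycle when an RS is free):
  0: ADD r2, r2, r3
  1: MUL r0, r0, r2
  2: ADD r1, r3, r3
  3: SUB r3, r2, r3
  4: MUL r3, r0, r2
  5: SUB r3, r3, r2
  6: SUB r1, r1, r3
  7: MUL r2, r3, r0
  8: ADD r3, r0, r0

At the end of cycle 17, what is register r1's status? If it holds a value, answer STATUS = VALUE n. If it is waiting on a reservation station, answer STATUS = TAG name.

STATUS = VALUE -1092

c1: issue ADD r2<-Add1 | r0:5,r1:6,r2:Add1,r3:9
c2: issue MUL r0<-Mul1 | r0:Mul1,r1:6,r2:Add1,r3:9
c3: CDB Add1=15; issue ADD r1<-Add1 | r0:Mul1,r1:Add1,r2:15,r3:9
c4: issue SUB r3<-Add2 | r0:Mul1,r1:Add1,r2:15,r3:Add2
c5: CDB Add1=18; issue MUL r3<-Mul2 | r0:Mul1,r1:18,r2:15,r3:Mul2
c6: CDB Add2=6; issue SUB r3<-Add1 | r0:Mul1,r1:18,r2:15,r3:Add1
c7: issue SUB r1<-Add2 | r0:Mul1,r1:Add2,r2:15,r3:Add1
c8: CDB Mul1=75; issue MUL r2<-Mul1 | r0:75,r1:Add2,r2:Mul1,r3:Add1
c9: issue ADD r3<-Add3 | r0:75,r1:Add2,r2:Mul1,r3:Add3
c10: - | r0:75,r1:Add2,r2:Mul1,r3:Add3
c11: CDB Add3=150 | r0:75,r1:Add2,r2:Mul1,r3:150
c12: - | r0:75,r1:Add2,r2:Mul1,r3:150
c13: CDB Mul2=1125 | r0:75,r1:Add2,r2:Mul1,r3:150
c14: - | r0:75,r1:Add2,r2:Mul1,r3:150
c15: CDB Add1=1110 | r0:75,r1:Add2,r2:Mul1,r3:150
c16: - | r0:75,r1:Add2,r2:Mul1,r3:150
c17: CDB Add2=-1092 | r0:75,r1:-1092,r2:Mul1,r3:150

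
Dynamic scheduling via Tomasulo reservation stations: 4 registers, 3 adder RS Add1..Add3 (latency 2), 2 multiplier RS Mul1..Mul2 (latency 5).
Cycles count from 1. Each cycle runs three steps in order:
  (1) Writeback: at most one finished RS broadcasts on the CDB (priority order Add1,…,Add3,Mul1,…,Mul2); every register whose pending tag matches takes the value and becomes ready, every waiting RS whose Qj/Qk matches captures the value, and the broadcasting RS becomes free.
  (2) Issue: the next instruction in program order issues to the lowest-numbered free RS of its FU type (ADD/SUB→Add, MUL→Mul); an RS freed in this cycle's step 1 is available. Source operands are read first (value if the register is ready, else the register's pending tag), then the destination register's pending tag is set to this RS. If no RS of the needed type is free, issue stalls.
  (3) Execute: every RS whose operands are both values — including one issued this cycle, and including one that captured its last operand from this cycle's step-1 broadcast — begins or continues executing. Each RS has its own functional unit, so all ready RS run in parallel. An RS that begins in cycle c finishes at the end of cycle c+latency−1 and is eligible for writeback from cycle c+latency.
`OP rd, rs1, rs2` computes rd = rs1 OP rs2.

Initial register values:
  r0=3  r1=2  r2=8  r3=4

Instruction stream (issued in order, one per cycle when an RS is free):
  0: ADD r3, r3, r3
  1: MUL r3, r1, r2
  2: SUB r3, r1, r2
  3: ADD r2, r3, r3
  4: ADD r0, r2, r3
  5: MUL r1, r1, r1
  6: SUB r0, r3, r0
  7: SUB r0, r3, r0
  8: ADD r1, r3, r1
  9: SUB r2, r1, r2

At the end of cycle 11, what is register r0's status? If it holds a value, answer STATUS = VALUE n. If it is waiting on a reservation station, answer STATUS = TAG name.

  c1: issue ADD r3<-Add1  regs: r0:3,r1:2,r2:8,r3:Add1
  c2: issue MUL r3<-Mul1  regs: r0:3,r1:2,r2:8,r3:Mul1
  c3: CDB Add1=8; issue SUB r3<-Add1  regs: r0:3,r1:2,r2:8,r3:Add1
  c4: issue ADD r2<-Add2  regs: r0:3,r1:2,r2:Add2,r3:Add1
  c5: CDB Add1=-6; issue ADD r0<-Add1  regs: r0:Add1,r1:2,r2:Add2,r3:-6
  c6: issue MUL r1<-Mul2  regs: r0:Add1,r1:Mul2,r2:Add2,r3:-6
  c7: CDB Add2=-12; issue SUB r0<-Add2  regs: r0:Add2,r1:Mul2,r2:-12,r3:-6
  c8: CDB Mul1=16; issue SUB r0<-Add3  regs: r0:Add3,r1:Mul2,r2:-12,r3:-6
  c9: CDB Add1=-18; issue ADD r1<-Add1  regs: r0:Add3,r1:Add1,r2:-12,r3:-6
  c10: stall  regs: r0:Add3,r1:Add1,r2:-12,r3:-6
  c11: CDB Add2=12; issue SUB r2<-Add2  regs: r0:Add3,r1:Add1,r2:Add2,r3:-6

STATUS = TAG Add3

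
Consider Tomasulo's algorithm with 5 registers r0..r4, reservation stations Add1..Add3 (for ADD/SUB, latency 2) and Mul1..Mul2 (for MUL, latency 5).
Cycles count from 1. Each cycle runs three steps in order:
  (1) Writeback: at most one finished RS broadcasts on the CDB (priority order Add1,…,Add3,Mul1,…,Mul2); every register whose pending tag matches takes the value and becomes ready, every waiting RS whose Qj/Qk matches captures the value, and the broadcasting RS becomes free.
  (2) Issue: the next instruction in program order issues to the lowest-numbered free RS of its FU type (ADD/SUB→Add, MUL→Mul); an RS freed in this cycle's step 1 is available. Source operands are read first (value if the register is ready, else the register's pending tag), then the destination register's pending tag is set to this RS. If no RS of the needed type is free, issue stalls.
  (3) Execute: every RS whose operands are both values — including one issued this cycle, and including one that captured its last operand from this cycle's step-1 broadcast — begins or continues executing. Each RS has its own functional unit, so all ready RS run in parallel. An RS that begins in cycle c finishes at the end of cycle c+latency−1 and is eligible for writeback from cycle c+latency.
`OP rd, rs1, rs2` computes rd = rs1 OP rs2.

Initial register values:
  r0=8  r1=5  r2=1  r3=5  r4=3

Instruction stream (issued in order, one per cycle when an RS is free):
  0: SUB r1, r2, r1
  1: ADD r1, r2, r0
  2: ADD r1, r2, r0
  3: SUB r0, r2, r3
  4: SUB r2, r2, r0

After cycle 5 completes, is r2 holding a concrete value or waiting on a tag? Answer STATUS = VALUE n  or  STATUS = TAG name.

  c1: issue SUB r1<-Add1  regs: r0:8,r1:Add1,r2:1,r3:5,r4:3
  c2: issue ADD r1<-Add2  regs: r0:8,r1:Add2,r2:1,r3:5,r4:3
  c3: CDB Add1=-4; issue ADD r1<-Add1  regs: r0:8,r1:Add1,r2:1,r3:5,r4:3
  c4: CDB Add2=9; issue SUB r0<-Add2  regs: r0:Add2,r1:Add1,r2:1,r3:5,r4:3
  c5: CDB Add1=9; issue SUB r2<-Add1  regs: r0:Add2,r1:9,r2:Add1,r3:5,r4:3

STATUS = TAG Add1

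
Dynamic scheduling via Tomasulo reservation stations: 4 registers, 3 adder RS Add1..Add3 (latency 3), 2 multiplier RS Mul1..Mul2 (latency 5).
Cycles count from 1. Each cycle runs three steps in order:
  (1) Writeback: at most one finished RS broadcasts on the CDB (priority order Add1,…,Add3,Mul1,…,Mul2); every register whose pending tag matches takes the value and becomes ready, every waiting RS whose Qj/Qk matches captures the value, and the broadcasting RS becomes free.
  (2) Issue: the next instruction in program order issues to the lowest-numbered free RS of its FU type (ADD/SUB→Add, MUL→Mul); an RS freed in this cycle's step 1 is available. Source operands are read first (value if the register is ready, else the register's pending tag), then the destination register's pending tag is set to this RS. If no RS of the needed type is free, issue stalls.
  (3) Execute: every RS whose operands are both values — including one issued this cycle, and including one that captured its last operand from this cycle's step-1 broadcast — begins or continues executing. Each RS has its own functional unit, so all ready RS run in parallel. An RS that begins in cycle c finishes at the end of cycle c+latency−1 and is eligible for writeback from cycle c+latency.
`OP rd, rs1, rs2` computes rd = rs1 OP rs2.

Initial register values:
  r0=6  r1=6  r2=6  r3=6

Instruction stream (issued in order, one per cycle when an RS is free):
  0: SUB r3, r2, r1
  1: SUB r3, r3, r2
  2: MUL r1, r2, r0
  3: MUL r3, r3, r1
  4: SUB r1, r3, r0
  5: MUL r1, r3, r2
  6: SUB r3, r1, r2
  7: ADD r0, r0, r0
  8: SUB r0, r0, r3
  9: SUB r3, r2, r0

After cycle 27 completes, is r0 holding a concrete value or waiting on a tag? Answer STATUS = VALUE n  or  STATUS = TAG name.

STATUS = VALUE 1314

cycle 1: issue SUB r3<-Add1 // r0:6,r1:6,r2:6,r3:Add1
cycle 2: issue SUB r3<-Add2 // r0:6,r1:6,r2:6,r3:Add2
cycle 3: issue MUL r1<-Mul1 // r0:6,r1:Mul1,r2:6,r3:Add2
cycle 4: CDB Add1=0; issue MUL r3<-Mul2 // r0:6,r1:Mul1,r2:6,r3:Mul2
cycle 5: issue SUB r1<-Add1 // r0:6,r1:Add1,r2:6,r3:Mul2
cycle 6: stall // r0:6,r1:Add1,r2:6,r3:Mul2
cycle 7: CDB Add2=-6; stall // r0:6,r1:Add1,r2:6,r3:Mul2
cycle 8: CDB Mul1=36; issue MUL r1<-Mul1 // r0:6,r1:Mul1,r2:6,r3:Mul2
cycle 9: issue SUB r3<-Add2 // r0:6,r1:Mul1,r2:6,r3:Add2
cycle 10: issue ADD r0<-Add3 // r0:Add3,r1:Mul1,r2:6,r3:Add2
cycle 11: stall // r0:Add3,r1:Mul1,r2:6,r3:Add2
cycle 12: stall // r0:Add3,r1:Mul1,r2:6,r3:Add2
cycle 13: CDB Add3=12; issue SUB r0<-Add3 // r0:Add3,r1:Mul1,r2:6,r3:Add2
cycle 14: CDB Mul2=-216; stall // r0:Add3,r1:Mul1,r2:6,r3:Add2
cycle 15: stall // r0:Add3,r1:Mul1,r2:6,r3:Add2
cycle 16: stall // r0:Add3,r1:Mul1,r2:6,r3:Add2
cycle 17: CDB Add1=-222; issue SUB r3<-Add1 // r0:Add3,r1:Mul1,r2:6,r3:Add1
cycle 18: - // r0:Add3,r1:Mul1,r2:6,r3:Add1
cycle 19: CDB Mul1=-1296 // r0:Add3,r1:-1296,r2:6,r3:Add1
cycle 20: - // r0:Add3,r1:-1296,r2:6,r3:Add1
cycle 21: - // r0:Add3,r1:-1296,r2:6,r3:Add1
cycle 22: CDB Add2=-1302 // r0:Add3,r1:-1296,r2:6,r3:Add1
cycle 23: - // r0:Add3,r1:-1296,r2:6,r3:Add1
cycle 24: - // r0:Add3,r1:-1296,r2:6,r3:Add1
cycle 25: CDB Add3=1314 // r0:1314,r1:-1296,r2:6,r3:Add1
cycle 26: - // r0:1314,r1:-1296,r2:6,r3:Add1
cycle 27: - // r0:1314,r1:-1296,r2:6,r3:Add1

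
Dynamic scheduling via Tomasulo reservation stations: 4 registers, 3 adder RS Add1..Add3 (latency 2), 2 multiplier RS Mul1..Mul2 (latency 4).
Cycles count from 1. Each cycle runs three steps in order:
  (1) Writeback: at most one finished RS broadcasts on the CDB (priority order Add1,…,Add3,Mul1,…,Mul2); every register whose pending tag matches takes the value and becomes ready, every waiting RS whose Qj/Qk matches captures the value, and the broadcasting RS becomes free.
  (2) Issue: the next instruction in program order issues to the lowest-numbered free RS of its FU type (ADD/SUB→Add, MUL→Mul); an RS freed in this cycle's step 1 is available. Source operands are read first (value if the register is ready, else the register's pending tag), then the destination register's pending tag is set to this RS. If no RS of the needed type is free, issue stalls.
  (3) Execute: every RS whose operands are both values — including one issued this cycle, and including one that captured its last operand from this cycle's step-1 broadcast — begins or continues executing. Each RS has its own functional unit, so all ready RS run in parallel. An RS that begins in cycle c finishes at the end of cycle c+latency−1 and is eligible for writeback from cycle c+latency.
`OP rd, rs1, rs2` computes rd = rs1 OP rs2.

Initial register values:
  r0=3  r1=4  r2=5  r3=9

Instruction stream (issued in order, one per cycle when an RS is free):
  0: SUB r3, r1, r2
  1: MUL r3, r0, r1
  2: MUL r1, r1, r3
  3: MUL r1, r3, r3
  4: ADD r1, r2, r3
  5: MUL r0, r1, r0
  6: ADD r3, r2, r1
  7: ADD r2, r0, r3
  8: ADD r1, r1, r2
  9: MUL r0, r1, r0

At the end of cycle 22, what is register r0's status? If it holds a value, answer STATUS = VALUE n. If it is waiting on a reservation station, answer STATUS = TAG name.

STATUS = VALUE 4590

cycle 1: issue SUB r3<-Add1 // r0:3,r1:4,r2:5,r3:Add1
cycle 2: issue MUL r3<-Mul1 // r0:3,r1:4,r2:5,r3:Mul1
cycle 3: CDB Add1=-1; issue MUL r1<-Mul2 // r0:3,r1:Mul2,r2:5,r3:Mul1
cycle 4: stall // r0:3,r1:Mul2,r2:5,r3:Mul1
cycle 5: stall // r0:3,r1:Mul2,r2:5,r3:Mul1
cycle 6: CDB Mul1=12; issue MUL r1<-Mul1 // r0:3,r1:Mul1,r2:5,r3:12
cycle 7: issue ADD r1<-Add1 // r0:3,r1:Add1,r2:5,r3:12
cycle 8: stall // r0:3,r1:Add1,r2:5,r3:12
cycle 9: CDB Add1=17; stall // r0:3,r1:17,r2:5,r3:12
cycle 10: CDB Mul1=144; issue MUL r0<-Mul1 // r0:Mul1,r1:17,r2:5,r3:12
cycle 11: CDB Mul2=48; issue ADD r3<-Add1 // r0:Mul1,r1:17,r2:5,r3:Add1
cycle 12: issue ADD r2<-Add2 // r0:Mul1,r1:17,r2:Add2,r3:Add1
cycle 13: CDB Add1=22; issue ADD r1<-Add1 // r0:Mul1,r1:Add1,r2:Add2,r3:22
cycle 14: CDB Mul1=51; issue MUL r0<-Mul1 // r0:Mul1,r1:Add1,r2:Add2,r3:22
cycle 15: - // r0:Mul1,r1:Add1,r2:Add2,r3:22
cycle 16: CDB Add2=73 // r0:Mul1,r1:Add1,r2:73,r3:22
cycle 17: - // r0:Mul1,r1:Add1,r2:73,r3:22
cycle 18: CDB Add1=90 // r0:Mul1,r1:90,r2:73,r3:22
cycle 19: - // r0:Mul1,r1:90,r2:73,r3:22
cycle 20: - // r0:Mul1,r1:90,r2:73,r3:22
cycle 21: - // r0:Mul1,r1:90,r2:73,r3:22
cycle 22: CDB Mul1=4590 // r0:4590,r1:90,r2:73,r3:22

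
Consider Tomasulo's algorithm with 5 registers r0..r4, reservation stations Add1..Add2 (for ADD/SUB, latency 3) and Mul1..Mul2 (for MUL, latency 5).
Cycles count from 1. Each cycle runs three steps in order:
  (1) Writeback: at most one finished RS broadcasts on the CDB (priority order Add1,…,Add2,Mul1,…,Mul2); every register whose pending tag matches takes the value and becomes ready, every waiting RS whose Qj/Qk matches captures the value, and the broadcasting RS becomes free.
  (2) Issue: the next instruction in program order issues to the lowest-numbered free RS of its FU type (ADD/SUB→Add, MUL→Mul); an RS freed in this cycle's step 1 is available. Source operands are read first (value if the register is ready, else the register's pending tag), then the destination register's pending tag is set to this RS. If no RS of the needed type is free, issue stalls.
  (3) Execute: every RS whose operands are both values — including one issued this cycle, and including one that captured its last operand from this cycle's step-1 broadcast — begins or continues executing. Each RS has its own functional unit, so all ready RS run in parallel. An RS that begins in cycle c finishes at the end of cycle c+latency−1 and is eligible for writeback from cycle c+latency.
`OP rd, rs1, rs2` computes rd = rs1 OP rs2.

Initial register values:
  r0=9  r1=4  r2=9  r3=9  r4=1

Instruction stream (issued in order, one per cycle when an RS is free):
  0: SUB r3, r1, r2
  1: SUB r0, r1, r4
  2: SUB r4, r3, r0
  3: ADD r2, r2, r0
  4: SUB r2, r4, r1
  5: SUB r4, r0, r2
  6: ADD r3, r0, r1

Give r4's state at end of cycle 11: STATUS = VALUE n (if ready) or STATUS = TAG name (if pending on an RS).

  c1: issue SUB r3<-Add1  regs: r0:9,r1:4,r2:9,r3:Add1,r4:1
  c2: issue SUB r0<-Add2  regs: r0:Add2,r1:4,r2:9,r3:Add1,r4:1
  c3: stall  regs: r0:Add2,r1:4,r2:9,r3:Add1,r4:1
  c4: CDB Add1=-5; issue SUB r4<-Add1  regs: r0:Add2,r1:4,r2:9,r3:-5,r4:Add1
  c5: CDB Add2=3; issue ADD r2<-Add2  regs: r0:3,r1:4,r2:Add2,r3:-5,r4:Add1
  c6: stall  regs: r0:3,r1:4,r2:Add2,r3:-5,r4:Add1
  c7: stall  regs: r0:3,r1:4,r2:Add2,r3:-5,r4:Add1
  c8: CDB Add1=-8; issue SUB r2<-Add1  regs: r0:3,r1:4,r2:Add1,r3:-5,r4:-8
  c9: CDB Add2=12; issue SUB r4<-Add2  regs: r0:3,r1:4,r2:Add1,r3:-5,r4:Add2
  c10: stall  regs: r0:3,r1:4,r2:Add1,r3:-5,r4:Add2
  c11: CDB Add1=-12; issue ADD r3<-Add1  regs: r0:3,r1:4,r2:-12,r3:Add1,r4:Add2

STATUS = TAG Add2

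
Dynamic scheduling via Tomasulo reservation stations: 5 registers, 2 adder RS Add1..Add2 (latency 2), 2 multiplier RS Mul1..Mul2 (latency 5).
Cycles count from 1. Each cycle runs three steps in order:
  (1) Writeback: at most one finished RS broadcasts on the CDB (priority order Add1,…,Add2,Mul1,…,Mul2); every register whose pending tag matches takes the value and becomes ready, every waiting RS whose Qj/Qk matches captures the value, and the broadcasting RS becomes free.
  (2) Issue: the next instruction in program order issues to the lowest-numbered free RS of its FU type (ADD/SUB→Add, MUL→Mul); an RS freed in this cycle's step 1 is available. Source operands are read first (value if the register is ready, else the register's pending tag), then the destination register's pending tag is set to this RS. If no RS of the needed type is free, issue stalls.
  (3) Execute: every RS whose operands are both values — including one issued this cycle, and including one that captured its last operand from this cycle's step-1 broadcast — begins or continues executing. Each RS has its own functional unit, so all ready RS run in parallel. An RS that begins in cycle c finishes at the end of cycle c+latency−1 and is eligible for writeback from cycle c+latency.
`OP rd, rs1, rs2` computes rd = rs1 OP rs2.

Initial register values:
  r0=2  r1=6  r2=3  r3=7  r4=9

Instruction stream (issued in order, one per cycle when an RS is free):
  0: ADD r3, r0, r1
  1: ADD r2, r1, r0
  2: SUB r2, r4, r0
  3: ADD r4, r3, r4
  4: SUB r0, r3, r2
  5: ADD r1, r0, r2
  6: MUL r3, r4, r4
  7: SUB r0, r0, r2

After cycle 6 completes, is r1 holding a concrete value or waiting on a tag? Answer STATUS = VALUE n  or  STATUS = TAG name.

STATUS = TAG Add2

cycle 1: issue ADD r3<-Add1 // r0:2,r1:6,r2:3,r3:Add1,r4:9
cycle 2: issue ADD r2<-Add2 // r0:2,r1:6,r2:Add2,r3:Add1,r4:9
cycle 3: CDB Add1=8; issue SUB r2<-Add1 // r0:2,r1:6,r2:Add1,r3:8,r4:9
cycle 4: CDB Add2=8; issue ADD r4<-Add2 // r0:2,r1:6,r2:Add1,r3:8,r4:Add2
cycle 5: CDB Add1=7; issue SUB r0<-Add1 // r0:Add1,r1:6,r2:7,r3:8,r4:Add2
cycle 6: CDB Add2=17; issue ADD r1<-Add2 // r0:Add1,r1:Add2,r2:7,r3:8,r4:17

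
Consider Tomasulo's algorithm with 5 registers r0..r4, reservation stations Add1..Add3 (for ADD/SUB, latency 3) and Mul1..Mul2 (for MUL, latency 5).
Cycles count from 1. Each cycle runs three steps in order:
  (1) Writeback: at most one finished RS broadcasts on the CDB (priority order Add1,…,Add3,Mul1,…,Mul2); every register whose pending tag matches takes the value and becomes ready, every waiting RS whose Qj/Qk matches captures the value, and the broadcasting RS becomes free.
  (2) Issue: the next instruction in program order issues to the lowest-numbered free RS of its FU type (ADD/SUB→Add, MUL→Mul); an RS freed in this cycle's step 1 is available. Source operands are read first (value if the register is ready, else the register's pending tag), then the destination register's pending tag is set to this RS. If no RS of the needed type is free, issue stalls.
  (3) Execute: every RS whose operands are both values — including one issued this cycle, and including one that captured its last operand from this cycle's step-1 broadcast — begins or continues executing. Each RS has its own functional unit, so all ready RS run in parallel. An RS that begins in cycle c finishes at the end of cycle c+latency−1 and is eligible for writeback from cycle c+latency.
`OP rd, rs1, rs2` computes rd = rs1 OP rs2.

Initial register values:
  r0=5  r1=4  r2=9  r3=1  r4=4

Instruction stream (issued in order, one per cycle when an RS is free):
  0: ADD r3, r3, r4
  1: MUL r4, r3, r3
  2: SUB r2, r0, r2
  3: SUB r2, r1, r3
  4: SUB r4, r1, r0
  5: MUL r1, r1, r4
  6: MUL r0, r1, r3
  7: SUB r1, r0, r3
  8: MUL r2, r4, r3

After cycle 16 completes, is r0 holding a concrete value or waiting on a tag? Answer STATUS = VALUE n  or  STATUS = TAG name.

STATUS = TAG Mul1

c1: issue ADD r3<-Add1 | r0:5,r1:4,r2:9,r3:Add1,r4:4
c2: issue MUL r4<-Mul1 | r0:5,r1:4,r2:9,r3:Add1,r4:Mul1
c3: issue SUB r2<-Add2 | r0:5,r1:4,r2:Add2,r3:Add1,r4:Mul1
c4: CDB Add1=5; issue SUB r2<-Add1 | r0:5,r1:4,r2:Add1,r3:5,r4:Mul1
c5: issue SUB r4<-Add3 | r0:5,r1:4,r2:Add1,r3:5,r4:Add3
c6: CDB Add2=-4; issue MUL r1<-Mul2 | r0:5,r1:Mul2,r2:Add1,r3:5,r4:Add3
c7: CDB Add1=-1; stall | r0:5,r1:Mul2,r2:-1,r3:5,r4:Add3
c8: CDB Add3=-1; stall | r0:5,r1:Mul2,r2:-1,r3:5,r4:-1
c9: CDB Mul1=25; issue MUL r0<-Mul1 | r0:Mul1,r1:Mul2,r2:-1,r3:5,r4:-1
c10: issue SUB r1<-Add1 | r0:Mul1,r1:Add1,r2:-1,r3:5,r4:-1
c11: stall | r0:Mul1,r1:Add1,r2:-1,r3:5,r4:-1
c12: stall | r0:Mul1,r1:Add1,r2:-1,r3:5,r4:-1
c13: CDB Mul2=-4; issue MUL r2<-Mul2 | r0:Mul1,r1:Add1,r2:Mul2,r3:5,r4:-1
c14: - | r0:Mul1,r1:Add1,r2:Mul2,r3:5,r4:-1
c15: - | r0:Mul1,r1:Add1,r2:Mul2,r3:5,r4:-1
c16: - | r0:Mul1,r1:Add1,r2:Mul2,r3:5,r4:-1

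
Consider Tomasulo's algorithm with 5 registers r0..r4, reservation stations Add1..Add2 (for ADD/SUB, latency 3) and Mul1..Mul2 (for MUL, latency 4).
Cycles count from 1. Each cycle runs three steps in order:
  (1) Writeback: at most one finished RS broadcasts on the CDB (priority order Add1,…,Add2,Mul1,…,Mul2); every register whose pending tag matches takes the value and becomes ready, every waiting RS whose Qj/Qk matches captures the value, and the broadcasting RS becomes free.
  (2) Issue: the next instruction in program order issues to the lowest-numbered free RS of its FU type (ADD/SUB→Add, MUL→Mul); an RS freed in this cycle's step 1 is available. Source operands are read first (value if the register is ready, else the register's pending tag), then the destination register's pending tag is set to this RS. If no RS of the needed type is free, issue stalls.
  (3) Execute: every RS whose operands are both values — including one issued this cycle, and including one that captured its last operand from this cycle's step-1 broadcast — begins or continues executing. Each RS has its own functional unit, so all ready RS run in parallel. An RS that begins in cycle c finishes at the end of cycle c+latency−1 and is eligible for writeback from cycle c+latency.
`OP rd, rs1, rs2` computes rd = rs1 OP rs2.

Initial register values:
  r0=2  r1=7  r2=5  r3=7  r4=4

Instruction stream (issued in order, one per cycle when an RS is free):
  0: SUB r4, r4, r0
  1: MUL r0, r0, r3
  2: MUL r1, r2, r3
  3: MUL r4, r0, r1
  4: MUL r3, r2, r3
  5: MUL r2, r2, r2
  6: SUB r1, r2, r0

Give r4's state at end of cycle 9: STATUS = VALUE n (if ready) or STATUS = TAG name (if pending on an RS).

c1: issue SUB r4<-Add1 | r0:2,r1:7,r2:5,r3:7,r4:Add1
c2: issue MUL r0<-Mul1 | r0:Mul1,r1:7,r2:5,r3:7,r4:Add1
c3: issue MUL r1<-Mul2 | r0:Mul1,r1:Mul2,r2:5,r3:7,r4:Add1
c4: CDB Add1=2; stall | r0:Mul1,r1:Mul2,r2:5,r3:7,r4:2
c5: stall | r0:Mul1,r1:Mul2,r2:5,r3:7,r4:2
c6: CDB Mul1=14; issue MUL r4<-Mul1 | r0:14,r1:Mul2,r2:5,r3:7,r4:Mul1
c7: CDB Mul2=35; issue MUL r3<-Mul2 | r0:14,r1:35,r2:5,r3:Mul2,r4:Mul1
c8: stall | r0:14,r1:35,r2:5,r3:Mul2,r4:Mul1
c9: stall | r0:14,r1:35,r2:5,r3:Mul2,r4:Mul1

STATUS = TAG Mul1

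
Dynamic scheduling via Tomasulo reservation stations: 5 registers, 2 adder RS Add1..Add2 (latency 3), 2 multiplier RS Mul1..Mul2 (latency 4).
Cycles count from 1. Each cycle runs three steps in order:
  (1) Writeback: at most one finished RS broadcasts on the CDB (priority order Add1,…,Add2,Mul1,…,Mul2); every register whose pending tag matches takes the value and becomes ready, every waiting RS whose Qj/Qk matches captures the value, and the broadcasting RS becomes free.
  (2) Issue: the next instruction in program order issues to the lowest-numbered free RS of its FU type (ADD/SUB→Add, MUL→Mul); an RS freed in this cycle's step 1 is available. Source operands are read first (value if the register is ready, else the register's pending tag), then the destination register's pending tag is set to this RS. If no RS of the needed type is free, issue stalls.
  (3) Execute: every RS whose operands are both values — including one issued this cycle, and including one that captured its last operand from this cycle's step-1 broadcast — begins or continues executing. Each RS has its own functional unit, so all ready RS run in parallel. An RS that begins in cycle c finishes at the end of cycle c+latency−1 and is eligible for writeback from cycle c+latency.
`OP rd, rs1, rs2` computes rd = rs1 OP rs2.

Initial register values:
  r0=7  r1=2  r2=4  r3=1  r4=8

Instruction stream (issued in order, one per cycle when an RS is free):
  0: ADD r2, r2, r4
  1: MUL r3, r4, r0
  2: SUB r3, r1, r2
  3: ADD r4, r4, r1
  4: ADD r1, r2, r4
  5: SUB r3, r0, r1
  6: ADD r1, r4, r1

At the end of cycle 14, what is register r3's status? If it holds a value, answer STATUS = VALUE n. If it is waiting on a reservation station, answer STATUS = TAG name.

STATUS = VALUE -15

  c1: issue ADD r2<-Add1  regs: r0:7,r1:2,r2:Add1,r3:1,r4:8
  c2: issue MUL r3<-Mul1  regs: r0:7,r1:2,r2:Add1,r3:Mul1,r4:8
  c3: issue SUB r3<-Add2  regs: r0:7,r1:2,r2:Add1,r3:Add2,r4:8
  c4: CDB Add1=12; issue ADD r4<-Add1  regs: r0:7,r1:2,r2:12,r3:Add2,r4:Add1
  c5: stall  regs: r0:7,r1:2,r2:12,r3:Add2,r4:Add1
  c6: CDB Mul1=56; stall  regs: r0:7,r1:2,r2:12,r3:Add2,r4:Add1
  c7: CDB Add1=10; issue ADD r1<-Add1  regs: r0:7,r1:Add1,r2:12,r3:Add2,r4:10
  c8: CDB Add2=-10; issue SUB r3<-Add2  regs: r0:7,r1:Add1,r2:12,r3:Add2,r4:10
  c9: stall  regs: r0:7,r1:Add1,r2:12,r3:Add2,r4:10
  c10: CDB Add1=22; issue ADD r1<-Add1  regs: r0:7,r1:Add1,r2:12,r3:Add2,r4:10
  c11: -  regs: r0:7,r1:Add1,r2:12,r3:Add2,r4:10
  c12: -  regs: r0:7,r1:Add1,r2:12,r3:Add2,r4:10
  c13: CDB Add1=32  regs: r0:7,r1:32,r2:12,r3:Add2,r4:10
  c14: CDB Add2=-15  regs: r0:7,r1:32,r2:12,r3:-15,r4:10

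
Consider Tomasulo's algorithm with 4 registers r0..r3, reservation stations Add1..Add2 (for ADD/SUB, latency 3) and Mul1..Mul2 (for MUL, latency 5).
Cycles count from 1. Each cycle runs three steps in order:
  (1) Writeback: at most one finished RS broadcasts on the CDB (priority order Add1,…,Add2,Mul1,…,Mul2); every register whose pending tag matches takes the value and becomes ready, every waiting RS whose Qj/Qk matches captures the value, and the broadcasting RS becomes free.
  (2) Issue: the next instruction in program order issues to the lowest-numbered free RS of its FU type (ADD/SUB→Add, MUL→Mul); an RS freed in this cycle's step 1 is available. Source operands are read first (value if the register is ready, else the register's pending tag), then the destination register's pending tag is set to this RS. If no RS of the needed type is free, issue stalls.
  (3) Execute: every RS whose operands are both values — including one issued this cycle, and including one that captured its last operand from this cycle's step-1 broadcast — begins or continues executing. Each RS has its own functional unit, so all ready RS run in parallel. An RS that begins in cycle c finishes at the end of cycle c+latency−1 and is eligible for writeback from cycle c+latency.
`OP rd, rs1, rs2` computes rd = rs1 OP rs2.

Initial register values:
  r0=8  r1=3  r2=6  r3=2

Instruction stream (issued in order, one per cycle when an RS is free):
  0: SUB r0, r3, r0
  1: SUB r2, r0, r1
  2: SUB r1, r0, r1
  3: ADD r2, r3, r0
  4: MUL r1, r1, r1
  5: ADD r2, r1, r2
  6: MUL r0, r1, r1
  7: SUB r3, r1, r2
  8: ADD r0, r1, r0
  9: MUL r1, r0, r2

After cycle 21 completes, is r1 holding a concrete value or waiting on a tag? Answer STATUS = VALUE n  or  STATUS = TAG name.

cycle 1: issue SUB r0<-Add1 // r0:Add1,r1:3,r2:6,r3:2
cycle 2: issue SUB r2<-Add2 // r0:Add1,r1:3,r2:Add2,r3:2
cycle 3: stall // r0:Add1,r1:3,r2:Add2,r3:2
cycle 4: CDB Add1=-6; issue SUB r1<-Add1 // r0:-6,r1:Add1,r2:Add2,r3:2
cycle 5: stall // r0:-6,r1:Add1,r2:Add2,r3:2
cycle 6: stall // r0:-6,r1:Add1,r2:Add2,r3:2
cycle 7: CDB Add1=-9; issue ADD r2<-Add1 // r0:-6,r1:-9,r2:Add1,r3:2
cycle 8: CDB Add2=-9; issue MUL r1<-Mul1 // r0:-6,r1:Mul1,r2:Add1,r3:2
cycle 9: issue ADD r2<-Add2 // r0:-6,r1:Mul1,r2:Add2,r3:2
cycle 10: CDB Add1=-4; issue MUL r0<-Mul2 // r0:Mul2,r1:Mul1,r2:Add2,r3:2
cycle 11: issue SUB r3<-Add1 // r0:Mul2,r1:Mul1,r2:Add2,r3:Add1
cycle 12: stall // r0:Mul2,r1:Mul1,r2:Add2,r3:Add1
cycle 13: CDB Mul1=81; stall // r0:Mul2,r1:81,r2:Add2,r3:Add1
cycle 14: stall // r0:Mul2,r1:81,r2:Add2,r3:Add1
cycle 15: stall // r0:Mul2,r1:81,r2:Add2,r3:Add1
cycle 16: CDB Add2=77; issue ADD r0<-Add2 // r0:Add2,r1:81,r2:77,r3:Add1
cycle 17: issue MUL r1<-Mul1 // r0:Add2,r1:Mul1,r2:77,r3:Add1
cycle 18: CDB Mul2=6561 // r0:Add2,r1:Mul1,r2:77,r3:Add1
cycle 19: CDB Add1=4 // r0:Add2,r1:Mul1,r2:77,r3:4
cycle 20: - // r0:Add2,r1:Mul1,r2:77,r3:4
cycle 21: CDB Add2=6642 // r0:6642,r1:Mul1,r2:77,r3:4

STATUS = TAG Mul1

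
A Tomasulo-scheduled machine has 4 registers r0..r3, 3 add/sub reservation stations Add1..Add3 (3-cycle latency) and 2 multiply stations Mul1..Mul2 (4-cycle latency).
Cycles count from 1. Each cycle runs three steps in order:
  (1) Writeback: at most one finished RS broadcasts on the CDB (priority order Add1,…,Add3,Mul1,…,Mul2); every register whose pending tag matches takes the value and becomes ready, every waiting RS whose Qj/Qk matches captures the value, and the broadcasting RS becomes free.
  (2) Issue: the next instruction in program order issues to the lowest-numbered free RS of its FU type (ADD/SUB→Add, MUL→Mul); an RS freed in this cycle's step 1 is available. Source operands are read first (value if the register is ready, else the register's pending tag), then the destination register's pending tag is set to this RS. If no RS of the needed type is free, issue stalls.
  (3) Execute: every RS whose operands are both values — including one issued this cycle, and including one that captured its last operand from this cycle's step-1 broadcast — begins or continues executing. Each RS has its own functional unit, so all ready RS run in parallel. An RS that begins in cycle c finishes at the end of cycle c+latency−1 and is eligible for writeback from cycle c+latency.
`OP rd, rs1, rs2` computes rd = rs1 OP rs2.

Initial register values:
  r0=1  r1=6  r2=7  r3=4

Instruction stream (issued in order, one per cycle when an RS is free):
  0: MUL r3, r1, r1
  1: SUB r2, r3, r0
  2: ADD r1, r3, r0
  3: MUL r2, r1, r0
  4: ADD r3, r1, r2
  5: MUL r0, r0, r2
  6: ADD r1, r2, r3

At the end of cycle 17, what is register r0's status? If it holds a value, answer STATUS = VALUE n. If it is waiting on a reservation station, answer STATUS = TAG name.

  c1: issue MUL r3<-Mul1  regs: r0:1,r1:6,r2:7,r3:Mul1
  c2: issue SUB r2<-Add1  regs: r0:1,r1:6,r2:Add1,r3:Mul1
  c3: issue ADD r1<-Add2  regs: r0:1,r1:Add2,r2:Add1,r3:Mul1
  c4: issue MUL r2<-Mul2  regs: r0:1,r1:Add2,r2:Mul2,r3:Mul1
  c5: CDB Mul1=36; issue ADD r3<-Add3  regs: r0:1,r1:Add2,r2:Mul2,r3:Add3
  c6: issue MUL r0<-Mul1  regs: r0:Mul1,r1:Add2,r2:Mul2,r3:Add3
  c7: stall  regs: r0:Mul1,r1:Add2,r2:Mul2,r3:Add3
  c8: CDB Add1=35; issue ADD r1<-Add1  regs: r0:Mul1,r1:Add1,r2:Mul2,r3:Add3
  c9: CDB Add2=37  regs: r0:Mul1,r1:Add1,r2:Mul2,r3:Add3
  c10: -  regs: r0:Mul1,r1:Add1,r2:Mul2,r3:Add3
  c11: -  regs: r0:Mul1,r1:Add1,r2:Mul2,r3:Add3
  c12: -  regs: r0:Mul1,r1:Add1,r2:Mul2,r3:Add3
  c13: CDB Mul2=37  regs: r0:Mul1,r1:Add1,r2:37,r3:Add3
  c14: -  regs: r0:Mul1,r1:Add1,r2:37,r3:Add3
  c15: -  regs: r0:Mul1,r1:Add1,r2:37,r3:Add3
  c16: CDB Add3=74  regs: r0:Mul1,r1:Add1,r2:37,r3:74
  c17: CDB Mul1=37  regs: r0:37,r1:Add1,r2:37,r3:74

STATUS = VALUE 37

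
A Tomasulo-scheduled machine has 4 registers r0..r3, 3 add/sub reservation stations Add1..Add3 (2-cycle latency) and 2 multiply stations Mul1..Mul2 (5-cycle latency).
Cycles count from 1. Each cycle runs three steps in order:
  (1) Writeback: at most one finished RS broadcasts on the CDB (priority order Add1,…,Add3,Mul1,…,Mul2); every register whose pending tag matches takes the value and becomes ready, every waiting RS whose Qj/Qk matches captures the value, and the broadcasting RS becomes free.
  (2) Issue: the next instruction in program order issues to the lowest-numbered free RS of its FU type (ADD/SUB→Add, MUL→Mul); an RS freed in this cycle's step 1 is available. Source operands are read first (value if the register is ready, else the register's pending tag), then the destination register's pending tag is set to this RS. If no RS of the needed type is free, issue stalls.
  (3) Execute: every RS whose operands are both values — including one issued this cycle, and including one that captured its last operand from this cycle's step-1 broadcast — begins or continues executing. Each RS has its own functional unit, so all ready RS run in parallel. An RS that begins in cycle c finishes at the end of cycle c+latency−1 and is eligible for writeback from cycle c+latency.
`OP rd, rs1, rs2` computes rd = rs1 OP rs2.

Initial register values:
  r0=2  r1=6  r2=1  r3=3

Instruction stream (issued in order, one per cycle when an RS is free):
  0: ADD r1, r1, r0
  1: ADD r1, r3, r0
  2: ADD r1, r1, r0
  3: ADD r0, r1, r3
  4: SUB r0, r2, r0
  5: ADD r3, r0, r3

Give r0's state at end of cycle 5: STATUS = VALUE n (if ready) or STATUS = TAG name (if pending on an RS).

c1: issue ADD r1<-Add1 | r0:2,r1:Add1,r2:1,r3:3
c2: issue ADD r1<-Add2 | r0:2,r1:Add2,r2:1,r3:3
c3: CDB Add1=8; issue ADD r1<-Add1 | r0:2,r1:Add1,r2:1,r3:3
c4: CDB Add2=5; issue ADD r0<-Add2 | r0:Add2,r1:Add1,r2:1,r3:3
c5: issue SUB r0<-Add3 | r0:Add3,r1:Add1,r2:1,r3:3

STATUS = TAG Add3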